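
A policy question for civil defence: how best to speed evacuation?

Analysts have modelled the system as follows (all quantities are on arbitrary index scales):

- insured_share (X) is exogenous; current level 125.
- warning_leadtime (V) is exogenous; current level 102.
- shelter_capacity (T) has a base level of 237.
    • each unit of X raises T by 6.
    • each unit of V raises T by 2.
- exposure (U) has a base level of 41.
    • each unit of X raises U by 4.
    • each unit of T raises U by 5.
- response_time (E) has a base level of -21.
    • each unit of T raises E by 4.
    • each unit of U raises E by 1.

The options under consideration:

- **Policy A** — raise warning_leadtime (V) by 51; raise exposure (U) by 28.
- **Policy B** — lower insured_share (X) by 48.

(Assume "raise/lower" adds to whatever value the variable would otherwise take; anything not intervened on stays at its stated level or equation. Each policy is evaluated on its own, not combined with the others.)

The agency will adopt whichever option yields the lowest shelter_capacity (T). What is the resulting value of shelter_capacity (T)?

Policy A (V + 51, U + 28):
  X = 125
  V = 102 + 51 = 153
  T = 237 + 6·125 + 2·153 = 1293
Policy B (X − 48):
  X = 125 − 48 = 77
  V = 102
  T = 237 + 6·77 + 2·102 = 903
Comparing — Policy A: T=1293, Policy B: T=903. Lowest is 903 (Policy B).

903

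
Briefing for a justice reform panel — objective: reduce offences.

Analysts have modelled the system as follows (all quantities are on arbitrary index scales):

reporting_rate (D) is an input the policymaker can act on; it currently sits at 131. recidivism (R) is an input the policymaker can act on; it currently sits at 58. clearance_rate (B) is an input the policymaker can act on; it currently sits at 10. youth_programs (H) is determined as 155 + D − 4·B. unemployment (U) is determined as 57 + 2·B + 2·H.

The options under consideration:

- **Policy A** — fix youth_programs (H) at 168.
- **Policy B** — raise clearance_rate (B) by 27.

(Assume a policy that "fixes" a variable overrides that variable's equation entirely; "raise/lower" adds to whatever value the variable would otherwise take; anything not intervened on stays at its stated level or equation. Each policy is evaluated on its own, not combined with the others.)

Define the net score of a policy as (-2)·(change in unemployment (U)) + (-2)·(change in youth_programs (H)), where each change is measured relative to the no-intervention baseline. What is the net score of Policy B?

Baseline:
  D = 131
  B = 10
  H = 155 + 131 − 4·10 = 246
  U = 57 + 2·10 + 2·246 = 569
Policy B (B + 27):
  D = 131
  B = 10 + 27 = 37
  H = 155 + 131 − 4·37 = 138
  U = 57 + 2·37 + 2·138 = 407
ΔU = 407 − 569 = -162; ΔH = 138 − 246 = -108
Score = (-2)·(-162) + (-2)·(-108) = 540

540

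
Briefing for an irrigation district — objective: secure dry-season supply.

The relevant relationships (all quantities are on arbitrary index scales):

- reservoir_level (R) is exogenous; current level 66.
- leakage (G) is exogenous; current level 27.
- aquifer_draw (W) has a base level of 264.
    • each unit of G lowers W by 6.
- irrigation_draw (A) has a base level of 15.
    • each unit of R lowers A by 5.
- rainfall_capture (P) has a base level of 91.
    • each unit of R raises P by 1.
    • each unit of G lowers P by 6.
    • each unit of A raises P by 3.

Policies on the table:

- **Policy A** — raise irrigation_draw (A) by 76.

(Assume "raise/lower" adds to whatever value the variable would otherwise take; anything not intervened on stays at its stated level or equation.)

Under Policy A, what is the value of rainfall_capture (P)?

Policy A (A + 76):
  R = 66
  G = 27
  A = 15 − 5·66 (+76 from intervention) = -239
  P = 91 + 66 − 6·27 + 3·(-239) = -722

-722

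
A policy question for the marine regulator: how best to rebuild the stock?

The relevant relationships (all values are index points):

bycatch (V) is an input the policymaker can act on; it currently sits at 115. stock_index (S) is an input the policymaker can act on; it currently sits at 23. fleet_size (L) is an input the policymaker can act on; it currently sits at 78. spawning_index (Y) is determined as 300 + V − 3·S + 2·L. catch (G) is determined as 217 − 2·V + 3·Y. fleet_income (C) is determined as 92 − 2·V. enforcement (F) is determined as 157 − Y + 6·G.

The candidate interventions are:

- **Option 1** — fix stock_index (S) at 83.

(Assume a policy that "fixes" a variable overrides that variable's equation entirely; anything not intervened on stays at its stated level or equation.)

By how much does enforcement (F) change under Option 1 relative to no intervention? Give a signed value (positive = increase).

Baseline:
  V = 115
  S = 23
  L = 78
  Y = 300 + 115 − 3·23 + 2·78 = 502
  G = 217 − 2·115 + 3·502 = 1493
  F = 157 − 502 + 6·1493 = 8613
Option 1 (S := 83):
  V = 115
  S = 83
  L = 78
  Y = 300 + 115 − 3·83 + 2·78 = 322
  G = 217 − 2·115 + 3·322 = 953
  F = 157 − 322 + 6·953 = 5553
Change in F: 5553 − 8613 = -3060

-3060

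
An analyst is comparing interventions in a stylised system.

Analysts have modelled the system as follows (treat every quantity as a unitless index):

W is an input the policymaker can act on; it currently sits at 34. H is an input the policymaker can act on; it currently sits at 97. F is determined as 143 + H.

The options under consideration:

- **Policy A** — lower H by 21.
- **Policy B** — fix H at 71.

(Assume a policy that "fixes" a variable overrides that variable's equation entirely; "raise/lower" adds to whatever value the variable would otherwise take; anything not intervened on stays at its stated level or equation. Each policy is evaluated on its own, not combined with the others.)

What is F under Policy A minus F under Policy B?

5

Policy A (H − 21):
  H = 97 − 21 = 76
  F = 143 + 76 = 219
Policy B (H := 71):
  H = 71
  F = 143 + 71 = 214
F: 219 − 214 = 5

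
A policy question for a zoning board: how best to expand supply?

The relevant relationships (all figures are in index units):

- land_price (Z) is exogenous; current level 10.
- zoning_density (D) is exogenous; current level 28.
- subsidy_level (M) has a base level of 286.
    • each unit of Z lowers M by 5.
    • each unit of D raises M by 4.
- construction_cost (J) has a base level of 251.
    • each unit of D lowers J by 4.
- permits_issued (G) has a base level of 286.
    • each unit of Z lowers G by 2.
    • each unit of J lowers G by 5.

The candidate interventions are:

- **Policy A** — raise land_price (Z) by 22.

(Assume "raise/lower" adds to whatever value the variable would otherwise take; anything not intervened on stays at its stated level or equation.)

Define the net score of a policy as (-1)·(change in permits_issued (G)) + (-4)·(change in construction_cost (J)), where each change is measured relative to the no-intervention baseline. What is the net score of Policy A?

Baseline:
  Z = 10
  D = 28
  J = 251 − 4·28 = 139
  G = 286 − 2·10 − 5·139 = -429
Policy A (Z + 22):
  Z = 10 + 22 = 32
  D = 28
  J = 251 − 4·28 = 139
  G = 286 − 2·32 − 5·139 = -473
ΔG = -473 − (-429) = -44; ΔJ = 139 − 139 = 0
Score = (-1)·(-44) + (-4)·0 = 44

44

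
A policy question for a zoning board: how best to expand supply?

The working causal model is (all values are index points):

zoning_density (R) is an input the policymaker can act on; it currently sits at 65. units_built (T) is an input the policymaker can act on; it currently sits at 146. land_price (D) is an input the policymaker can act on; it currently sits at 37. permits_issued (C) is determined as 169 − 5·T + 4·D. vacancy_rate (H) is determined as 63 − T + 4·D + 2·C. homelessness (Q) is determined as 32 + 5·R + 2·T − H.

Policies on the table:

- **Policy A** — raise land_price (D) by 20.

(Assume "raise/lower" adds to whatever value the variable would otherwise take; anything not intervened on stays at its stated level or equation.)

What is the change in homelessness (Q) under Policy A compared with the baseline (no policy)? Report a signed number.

-240

Baseline:
  R = 65
  T = 146
  D = 37
  C = 169 − 5·146 + 4·37 = -413
  H = 63 − 146 + 4·37 + 2·(-413) = -761
  Q = 32 + 5·65 + 2·146 − (-761) = 1410
Policy A (D + 20):
  R = 65
  T = 146
  D = 37 + 20 = 57
  C = 169 − 5·146 + 4·57 = -333
  H = 63 − 146 + 4·57 + 2·(-333) = -521
  Q = 32 + 5·65 + 2·146 − (-521) = 1170
Change in Q: 1170 − 1410 = -240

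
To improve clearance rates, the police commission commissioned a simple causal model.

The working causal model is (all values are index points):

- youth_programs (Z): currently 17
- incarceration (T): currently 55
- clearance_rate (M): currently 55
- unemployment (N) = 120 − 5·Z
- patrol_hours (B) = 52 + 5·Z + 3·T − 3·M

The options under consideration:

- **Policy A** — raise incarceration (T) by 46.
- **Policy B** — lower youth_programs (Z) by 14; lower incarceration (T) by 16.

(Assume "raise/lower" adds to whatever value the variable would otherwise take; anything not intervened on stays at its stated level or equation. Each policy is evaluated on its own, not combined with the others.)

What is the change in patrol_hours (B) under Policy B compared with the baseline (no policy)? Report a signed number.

-118

Baseline:
  Z = 17
  T = 55
  M = 55
  B = 52 + 5·17 + 3·55 − 3·55 = 137
Policy B (Z − 14, T − 16):
  Z = 17 − 14 = 3
  T = 55 − 16 = 39
  M = 55
  B = 52 + 5·3 + 3·39 − 3·55 = 19
Change in B: 19 − 137 = -118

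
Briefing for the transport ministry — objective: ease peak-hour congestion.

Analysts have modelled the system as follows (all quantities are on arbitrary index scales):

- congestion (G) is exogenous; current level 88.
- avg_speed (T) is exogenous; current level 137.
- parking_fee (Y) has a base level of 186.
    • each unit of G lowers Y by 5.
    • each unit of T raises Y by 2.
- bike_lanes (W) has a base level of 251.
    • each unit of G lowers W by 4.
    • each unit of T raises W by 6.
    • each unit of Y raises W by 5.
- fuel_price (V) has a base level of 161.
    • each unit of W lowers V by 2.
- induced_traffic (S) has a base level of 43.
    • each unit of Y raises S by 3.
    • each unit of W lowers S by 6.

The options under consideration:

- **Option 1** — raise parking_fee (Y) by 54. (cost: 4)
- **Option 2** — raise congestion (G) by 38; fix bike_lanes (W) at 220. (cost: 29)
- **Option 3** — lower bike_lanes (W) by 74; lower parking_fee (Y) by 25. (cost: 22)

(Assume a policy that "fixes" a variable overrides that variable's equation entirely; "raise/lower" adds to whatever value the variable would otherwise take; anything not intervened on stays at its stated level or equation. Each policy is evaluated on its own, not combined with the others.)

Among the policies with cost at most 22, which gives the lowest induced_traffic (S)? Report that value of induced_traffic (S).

-6281

Option 1 (Y + 54):
  G = 88
  T = 137
  Y = 186 − 5·88 + 2·137 (+54 from intervention) = 74
  W = 251 − 4·88 + 6·137 + 5·74 = 1091
  S = 43 + 3·74 − 6·1091 = -6281
Option 3 (W − 74, Y − 25):
  G = 88
  T = 137
  Y = 186 − 5·88 + 2·137 (−25 from intervention) = -5
  W = 251 − 4·88 + 6·137 + 5·(-5) (−74 from intervention) = 622
  S = 43 + 3·(-5) − 6·622 = -3704
Comparing — Option 1: S=-6281, Option 3: S=-3704. Lowest is -6281 (Option 1).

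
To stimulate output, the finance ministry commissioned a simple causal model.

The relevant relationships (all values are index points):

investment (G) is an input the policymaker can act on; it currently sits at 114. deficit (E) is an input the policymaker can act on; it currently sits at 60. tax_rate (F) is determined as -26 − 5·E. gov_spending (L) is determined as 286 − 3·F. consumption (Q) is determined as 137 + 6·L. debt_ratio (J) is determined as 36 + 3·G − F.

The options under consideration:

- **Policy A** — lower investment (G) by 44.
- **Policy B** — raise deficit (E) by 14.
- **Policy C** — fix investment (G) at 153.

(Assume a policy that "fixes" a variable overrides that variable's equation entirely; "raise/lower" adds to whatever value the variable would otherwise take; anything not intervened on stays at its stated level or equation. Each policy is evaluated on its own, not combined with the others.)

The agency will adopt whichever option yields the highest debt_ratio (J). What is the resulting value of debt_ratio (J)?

821

Policy A (G − 44):
  G = 114 − 44 = 70
  E = 60
  F = -26 − 5·60 = -326
  J = 36 + 3·70 − (-326) = 572
Policy B (E + 14):
  G = 114
  E = 60 + 14 = 74
  F = -26 − 5·74 = -396
  J = 36 + 3·114 − (-396) = 774
Policy C (G := 153):
  G = 153
  E = 60
  F = -26 − 5·60 = -326
  J = 36 + 3·153 − (-326) = 821
Comparing — Policy A: J=572, Policy B: J=774, Policy C: J=821. Highest is 821 (Policy C).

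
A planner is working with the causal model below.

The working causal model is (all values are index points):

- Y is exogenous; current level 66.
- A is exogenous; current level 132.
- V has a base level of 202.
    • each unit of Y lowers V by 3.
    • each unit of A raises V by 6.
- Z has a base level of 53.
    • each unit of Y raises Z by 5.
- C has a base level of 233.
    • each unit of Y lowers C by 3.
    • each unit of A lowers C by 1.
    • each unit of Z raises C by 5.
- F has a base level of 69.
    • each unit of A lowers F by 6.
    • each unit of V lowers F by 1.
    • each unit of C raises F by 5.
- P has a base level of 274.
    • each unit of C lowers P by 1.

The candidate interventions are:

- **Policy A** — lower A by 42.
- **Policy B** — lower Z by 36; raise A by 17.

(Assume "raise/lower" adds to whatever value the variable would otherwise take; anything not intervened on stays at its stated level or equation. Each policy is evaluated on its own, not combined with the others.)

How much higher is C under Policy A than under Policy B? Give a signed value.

239

Policy A (A − 42):
  Y = 66
  A = 132 − 42 = 90
  Z = 53 + 5·66 = 383
  C = 233 − 3·66 − 90 + 5·383 = 1860
Policy B (Z − 36, A + 17):
  Y = 66
  A = 132 + 17 = 149
  Z = 53 + 5·66 (−36 from intervention) = 347
  C = 233 − 3·66 − 149 + 5·347 = 1621
C: 1860 − 1621 = 239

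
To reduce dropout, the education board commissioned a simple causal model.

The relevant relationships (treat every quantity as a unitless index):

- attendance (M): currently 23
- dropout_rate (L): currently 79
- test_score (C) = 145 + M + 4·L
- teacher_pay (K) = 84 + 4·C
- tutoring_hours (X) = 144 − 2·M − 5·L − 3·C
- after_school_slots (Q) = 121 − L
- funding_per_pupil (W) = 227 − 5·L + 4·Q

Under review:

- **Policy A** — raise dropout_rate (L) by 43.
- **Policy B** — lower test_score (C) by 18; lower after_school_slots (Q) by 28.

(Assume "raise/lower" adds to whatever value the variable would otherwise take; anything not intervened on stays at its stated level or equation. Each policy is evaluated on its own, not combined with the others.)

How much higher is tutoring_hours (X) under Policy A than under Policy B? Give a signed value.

-785

Policy A (L + 43):
  M = 23
  L = 79 + 43 = 122
  C = 145 + 23 + 4·122 = 656
  X = 144 − 2·23 − 5·122 − 3·656 = -2480
Policy B (C − 18, Q − 28):
  M = 23
  L = 79
  C = 145 + 23 + 4·79 (−18 from intervention) = 466
  X = 144 − 2·23 − 5·79 − 3·466 = -1695
X: -2480 − (-1695) = -785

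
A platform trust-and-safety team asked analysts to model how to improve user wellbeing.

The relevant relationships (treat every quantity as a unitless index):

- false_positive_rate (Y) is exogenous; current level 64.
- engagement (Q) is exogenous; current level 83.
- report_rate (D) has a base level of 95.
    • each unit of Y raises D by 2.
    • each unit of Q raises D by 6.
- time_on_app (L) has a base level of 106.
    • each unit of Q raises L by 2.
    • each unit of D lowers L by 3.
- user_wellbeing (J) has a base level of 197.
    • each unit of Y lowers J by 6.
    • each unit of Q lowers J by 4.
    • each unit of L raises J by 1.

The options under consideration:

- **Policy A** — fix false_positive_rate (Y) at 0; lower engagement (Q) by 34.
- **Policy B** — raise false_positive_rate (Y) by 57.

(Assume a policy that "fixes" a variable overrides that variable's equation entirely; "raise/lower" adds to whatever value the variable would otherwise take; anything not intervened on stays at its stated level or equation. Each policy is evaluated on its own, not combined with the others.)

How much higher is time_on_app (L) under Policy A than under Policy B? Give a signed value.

1270

Policy A (Y := 0, Q − 34):
  Y = 0
  Q = 83 − 34 = 49
  D = 95 + 2·0 + 6·49 = 389
  L = 106 + 2·49 − 3·389 = -963
Policy B (Y + 57):
  Y = 64 + 57 = 121
  Q = 83
  D = 95 + 2·121 + 6·83 = 835
  L = 106 + 2·83 − 3·835 = -2233
L: -963 − (-2233) = 1270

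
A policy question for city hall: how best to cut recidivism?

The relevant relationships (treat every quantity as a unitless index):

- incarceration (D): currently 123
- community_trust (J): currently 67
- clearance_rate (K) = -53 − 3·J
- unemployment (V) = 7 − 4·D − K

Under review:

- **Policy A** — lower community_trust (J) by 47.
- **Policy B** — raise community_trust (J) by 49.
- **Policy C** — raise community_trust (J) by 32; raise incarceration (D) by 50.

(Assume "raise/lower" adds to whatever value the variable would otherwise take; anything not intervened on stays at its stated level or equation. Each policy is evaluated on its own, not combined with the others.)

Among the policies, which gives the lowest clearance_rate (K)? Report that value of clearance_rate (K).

-401

Policy A (J − 47):
  J = 67 − 47 = 20
  K = -53 − 3·20 = -113
Policy B (J + 49):
  J = 67 + 49 = 116
  K = -53 − 3·116 = -401
Policy C (J + 32, D + 50):
  J = 67 + 32 = 99
  K = -53 − 3·99 = -350
Comparing — Policy A: K=-113, Policy B: K=-401, Policy C: K=-350. Lowest is -401 (Policy B).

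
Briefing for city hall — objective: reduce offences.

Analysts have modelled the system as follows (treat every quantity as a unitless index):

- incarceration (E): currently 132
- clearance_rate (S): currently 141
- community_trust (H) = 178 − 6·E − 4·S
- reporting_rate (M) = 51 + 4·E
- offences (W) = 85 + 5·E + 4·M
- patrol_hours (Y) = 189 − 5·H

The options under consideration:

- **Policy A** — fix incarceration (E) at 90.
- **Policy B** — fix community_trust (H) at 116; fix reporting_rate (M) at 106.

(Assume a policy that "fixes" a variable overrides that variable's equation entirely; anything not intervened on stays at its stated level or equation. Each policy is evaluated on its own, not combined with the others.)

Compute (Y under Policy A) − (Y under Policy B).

5210

Policy A (E := 90):
  E = 90
  S = 141
  H = 178 − 6·90 − 4·141 = -926
  Y = 189 − 5·(-926) = 4819
Policy B (H := 116, M := 106):
  E = 132
  S = 141
  H = 116
  Y = 189 − 5·116 = -391
Y: 4819 − (-391) = 5210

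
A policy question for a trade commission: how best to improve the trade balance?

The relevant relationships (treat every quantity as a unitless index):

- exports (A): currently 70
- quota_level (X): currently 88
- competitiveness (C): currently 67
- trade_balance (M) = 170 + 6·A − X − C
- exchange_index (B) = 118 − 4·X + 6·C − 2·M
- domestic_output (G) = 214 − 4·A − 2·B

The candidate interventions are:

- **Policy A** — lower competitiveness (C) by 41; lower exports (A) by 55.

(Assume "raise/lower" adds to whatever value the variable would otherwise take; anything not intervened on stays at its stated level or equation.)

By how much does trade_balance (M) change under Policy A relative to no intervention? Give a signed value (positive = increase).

-289

Baseline:
  A = 70
  X = 88
  C = 67
  M = 170 + 6·70 − 88 − 67 = 435
Policy A (C − 41, A − 55):
  A = 70 − 55 = 15
  X = 88
  C = 67 − 41 = 26
  M = 170 + 6·15 − 88 − 26 = 146
Change in M: 146 − 435 = -289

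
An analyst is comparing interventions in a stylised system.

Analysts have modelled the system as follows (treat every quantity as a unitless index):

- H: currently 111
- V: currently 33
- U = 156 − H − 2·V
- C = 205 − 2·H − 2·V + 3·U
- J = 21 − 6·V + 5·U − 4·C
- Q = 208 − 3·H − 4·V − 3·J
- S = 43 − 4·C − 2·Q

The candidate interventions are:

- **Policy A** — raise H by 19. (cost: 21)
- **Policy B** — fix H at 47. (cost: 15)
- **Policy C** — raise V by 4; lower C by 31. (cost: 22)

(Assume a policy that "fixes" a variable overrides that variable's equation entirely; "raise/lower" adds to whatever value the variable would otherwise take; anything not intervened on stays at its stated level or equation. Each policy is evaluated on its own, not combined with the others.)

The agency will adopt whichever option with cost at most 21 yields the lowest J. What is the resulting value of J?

-658

Policy A (H + 19):
  H = 111 + 19 = 130
  V = 33
  U = 156 − 130 − 2·33 = -40
  C = 205 − 2·130 − 2·33 + 3·(-40) = -241
  J = 21 − 6·33 + 5·(-40) − 4·(-241) = 587
Policy B (H := 47):
  H = 47
  V = 33
  U = 156 − 47 − 2·33 = 43
  C = 205 − 2·47 − 2·33 + 3·43 = 174
  J = 21 − 6·33 + 5·43 − 4·174 = -658
Comparing — Policy A: J=587, Policy B: J=-658. Lowest is -658 (Policy B).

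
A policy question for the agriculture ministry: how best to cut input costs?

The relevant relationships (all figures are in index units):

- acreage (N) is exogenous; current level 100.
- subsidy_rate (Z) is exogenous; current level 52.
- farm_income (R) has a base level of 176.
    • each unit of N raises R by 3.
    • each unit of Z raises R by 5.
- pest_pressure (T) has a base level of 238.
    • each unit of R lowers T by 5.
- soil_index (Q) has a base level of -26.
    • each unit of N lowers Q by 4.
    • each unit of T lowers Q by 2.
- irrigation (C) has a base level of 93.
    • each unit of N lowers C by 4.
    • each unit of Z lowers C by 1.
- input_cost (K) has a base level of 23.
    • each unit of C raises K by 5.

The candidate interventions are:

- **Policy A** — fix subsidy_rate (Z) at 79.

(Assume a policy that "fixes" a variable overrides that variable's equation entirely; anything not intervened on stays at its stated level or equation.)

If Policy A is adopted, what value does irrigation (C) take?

Policy A (Z := 79):
  N = 100
  Z = 79
  C = 93 − 4·100 − 79 = -386

-386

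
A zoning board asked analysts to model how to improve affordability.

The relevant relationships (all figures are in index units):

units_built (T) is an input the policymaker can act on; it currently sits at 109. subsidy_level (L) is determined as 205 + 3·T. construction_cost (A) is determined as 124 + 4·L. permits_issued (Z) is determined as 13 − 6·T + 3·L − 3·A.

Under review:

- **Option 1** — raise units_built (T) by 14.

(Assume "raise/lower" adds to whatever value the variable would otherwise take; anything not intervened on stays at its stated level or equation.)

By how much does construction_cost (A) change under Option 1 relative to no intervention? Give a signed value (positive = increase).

Baseline:
  T = 109
  L = 205 + 3·109 = 532
  A = 124 + 4·532 = 2252
Option 1 (T + 14):
  T = 109 + 14 = 123
  L = 205 + 3·123 = 574
  A = 124 + 4·574 = 2420
Change in A: 2420 − 2252 = 168

168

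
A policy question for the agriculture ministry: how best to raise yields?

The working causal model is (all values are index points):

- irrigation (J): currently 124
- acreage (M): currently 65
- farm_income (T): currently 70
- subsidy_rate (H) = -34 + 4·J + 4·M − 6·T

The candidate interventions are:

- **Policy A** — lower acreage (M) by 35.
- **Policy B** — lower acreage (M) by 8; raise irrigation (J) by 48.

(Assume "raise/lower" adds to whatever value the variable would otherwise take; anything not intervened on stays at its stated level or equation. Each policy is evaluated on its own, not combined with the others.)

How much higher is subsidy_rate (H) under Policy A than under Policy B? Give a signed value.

-300

Policy A (M − 35):
  J = 124
  M = 65 − 35 = 30
  T = 70
  H = -34 + 4·124 + 4·30 − 6·70 = 162
Policy B (M − 8, J + 48):
  J = 124 + 48 = 172
  M = 65 − 8 = 57
  T = 70
  H = -34 + 4·172 + 4·57 − 6·70 = 462
H: 162 − 462 = -300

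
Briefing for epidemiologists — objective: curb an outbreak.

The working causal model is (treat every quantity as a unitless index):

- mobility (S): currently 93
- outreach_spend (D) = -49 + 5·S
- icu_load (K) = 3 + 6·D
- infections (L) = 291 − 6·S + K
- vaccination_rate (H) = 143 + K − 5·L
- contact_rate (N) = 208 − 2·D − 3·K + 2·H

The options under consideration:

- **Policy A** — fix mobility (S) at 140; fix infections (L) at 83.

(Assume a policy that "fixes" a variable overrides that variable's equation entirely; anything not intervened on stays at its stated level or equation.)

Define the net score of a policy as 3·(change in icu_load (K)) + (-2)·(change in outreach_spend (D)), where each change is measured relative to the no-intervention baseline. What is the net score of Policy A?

Baseline:
  S = 93
  D = -49 + 5·93 = 416
  K = 3 + 6·416 = 2499
Policy A (S := 140, L := 83):
  S = 140
  D = -49 + 5·140 = 651
  K = 3 + 6·651 = 3909
ΔK = 3909 − 2499 = 1410; ΔD = 651 − 416 = 235
Score = 3·1410 + (-2)·235 = 3760

3760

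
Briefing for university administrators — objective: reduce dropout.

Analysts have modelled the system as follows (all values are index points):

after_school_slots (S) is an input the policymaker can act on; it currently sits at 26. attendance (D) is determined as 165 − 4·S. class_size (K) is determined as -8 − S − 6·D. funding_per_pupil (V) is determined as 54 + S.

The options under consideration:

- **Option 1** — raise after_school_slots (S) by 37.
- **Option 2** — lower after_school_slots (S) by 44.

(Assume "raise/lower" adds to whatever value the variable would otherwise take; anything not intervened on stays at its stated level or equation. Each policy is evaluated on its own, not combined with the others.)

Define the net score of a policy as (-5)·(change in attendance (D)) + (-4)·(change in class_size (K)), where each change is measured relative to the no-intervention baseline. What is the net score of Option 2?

Baseline:
  S = 26
  D = 165 − 4·26 = 61
  K = -8 − 26 − 6·61 = -400
Option 2 (S − 44):
  S = 26 − 44 = -18
  D = 165 − 4·(-18) = 237
  K = -8 − (-18) − 6·237 = -1412
ΔD = 237 − 61 = 176; ΔK = -1412 − (-400) = -1012
Score = (-5)·176 + (-4)·(-1012) = 3168

3168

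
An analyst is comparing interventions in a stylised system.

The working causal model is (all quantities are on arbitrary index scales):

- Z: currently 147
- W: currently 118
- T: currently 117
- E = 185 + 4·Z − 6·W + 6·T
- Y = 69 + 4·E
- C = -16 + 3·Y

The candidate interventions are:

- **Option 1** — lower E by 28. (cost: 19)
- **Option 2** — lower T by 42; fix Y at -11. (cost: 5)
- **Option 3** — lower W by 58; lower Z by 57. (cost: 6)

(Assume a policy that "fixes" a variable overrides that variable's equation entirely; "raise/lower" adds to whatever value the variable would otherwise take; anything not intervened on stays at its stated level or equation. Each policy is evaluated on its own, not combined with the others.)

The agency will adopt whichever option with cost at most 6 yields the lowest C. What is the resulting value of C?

-49

Option 2 (T − 42, Y := -11):
  Z = 147
  W = 118
  T = 117 − 42 = 75
  E = 185 + 4·147 − 6·118 + 6·75 = 515
  Y = -11
  C = -16 + 3·(-11) = -49
Option 3 (W − 58, Z − 57):
  Z = 147 − 57 = 90
  W = 118 − 58 = 60
  T = 117
  E = 185 + 4·90 − 6·60 + 6·117 = 887
  Y = 69 + 4·887 = 3617
  C = -16 + 3·3617 = 10835
Comparing — Option 2: C=-49, Option 3: C=10835. Lowest is -49 (Option 2).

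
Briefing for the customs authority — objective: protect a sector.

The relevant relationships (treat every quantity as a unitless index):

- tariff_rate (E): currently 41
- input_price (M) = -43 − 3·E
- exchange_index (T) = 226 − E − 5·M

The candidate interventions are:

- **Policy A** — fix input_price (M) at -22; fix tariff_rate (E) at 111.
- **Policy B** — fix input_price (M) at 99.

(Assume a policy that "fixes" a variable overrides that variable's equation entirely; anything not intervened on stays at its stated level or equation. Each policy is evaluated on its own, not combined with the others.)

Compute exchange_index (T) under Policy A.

Policy A (M := -22, E := 111):
  E = 111
  M = -22
  T = 226 − 111 − 5·(-22) = 225

225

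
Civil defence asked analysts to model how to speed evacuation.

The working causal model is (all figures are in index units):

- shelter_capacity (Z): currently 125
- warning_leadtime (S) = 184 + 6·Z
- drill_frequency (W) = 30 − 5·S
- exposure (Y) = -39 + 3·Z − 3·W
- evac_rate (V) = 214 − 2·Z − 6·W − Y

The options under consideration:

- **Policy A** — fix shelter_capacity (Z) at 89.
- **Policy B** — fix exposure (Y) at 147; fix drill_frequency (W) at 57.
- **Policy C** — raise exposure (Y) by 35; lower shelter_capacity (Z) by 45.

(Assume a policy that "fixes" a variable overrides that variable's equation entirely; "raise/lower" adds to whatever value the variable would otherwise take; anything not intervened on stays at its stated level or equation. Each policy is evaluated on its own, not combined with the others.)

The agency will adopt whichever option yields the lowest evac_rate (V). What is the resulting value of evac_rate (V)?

Policy A (Z := 89):
  Z = 89
  S = 184 + 6·89 = 718
  W = 30 − 5·718 = -3560
  Y = -39 + 3·89 − 3·(-3560) = 10908
  V = 214 − 2·89 − 6·(-3560) − 10908 = 10488
Policy B (Y := 147, W := 57):
  Z = 125
  S = 184 + 6·125 = 934
  W = 57
  Y = 147
  V = 214 − 2·125 − 6·57 − 147 = -525
Policy C (Y + 35, Z − 45):
  Z = 125 − 45 = 80
  S = 184 + 6·80 = 664
  W = 30 − 5·664 = -3290
  Y = -39 + 3·80 − 3·(-3290) (+35 from intervention) = 10106
  V = 214 − 2·80 − 6·(-3290) − 10106 = 9688
Comparing — Policy A: V=10488, Policy B: V=-525, Policy C: V=9688. Lowest is -525 (Policy B).

-525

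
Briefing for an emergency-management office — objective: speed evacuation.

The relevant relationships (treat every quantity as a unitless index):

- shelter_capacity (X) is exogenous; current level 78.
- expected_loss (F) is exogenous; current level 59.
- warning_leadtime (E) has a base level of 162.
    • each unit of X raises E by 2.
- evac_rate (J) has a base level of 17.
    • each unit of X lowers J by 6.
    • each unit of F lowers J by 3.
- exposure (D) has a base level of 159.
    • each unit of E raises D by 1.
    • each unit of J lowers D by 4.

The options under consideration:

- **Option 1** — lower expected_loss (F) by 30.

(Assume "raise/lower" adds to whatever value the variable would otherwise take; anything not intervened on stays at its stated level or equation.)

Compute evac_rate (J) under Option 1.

Option 1 (F − 30):
  X = 78
  F = 59 − 30 = 29
  J = 17 − 6·78 − 3·29 = -538

-538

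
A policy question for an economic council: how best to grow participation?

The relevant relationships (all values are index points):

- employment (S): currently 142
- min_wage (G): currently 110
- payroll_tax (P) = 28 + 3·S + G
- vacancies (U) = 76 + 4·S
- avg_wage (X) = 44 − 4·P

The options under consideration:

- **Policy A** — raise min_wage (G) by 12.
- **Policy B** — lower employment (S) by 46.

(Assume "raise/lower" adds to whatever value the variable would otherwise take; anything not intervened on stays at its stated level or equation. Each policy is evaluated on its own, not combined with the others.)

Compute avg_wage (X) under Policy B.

-1660

Policy B (S − 46):
  S = 142 − 46 = 96
  G = 110
  P = 28 + 3·96 + 110 = 426
  X = 44 − 4·426 = -1660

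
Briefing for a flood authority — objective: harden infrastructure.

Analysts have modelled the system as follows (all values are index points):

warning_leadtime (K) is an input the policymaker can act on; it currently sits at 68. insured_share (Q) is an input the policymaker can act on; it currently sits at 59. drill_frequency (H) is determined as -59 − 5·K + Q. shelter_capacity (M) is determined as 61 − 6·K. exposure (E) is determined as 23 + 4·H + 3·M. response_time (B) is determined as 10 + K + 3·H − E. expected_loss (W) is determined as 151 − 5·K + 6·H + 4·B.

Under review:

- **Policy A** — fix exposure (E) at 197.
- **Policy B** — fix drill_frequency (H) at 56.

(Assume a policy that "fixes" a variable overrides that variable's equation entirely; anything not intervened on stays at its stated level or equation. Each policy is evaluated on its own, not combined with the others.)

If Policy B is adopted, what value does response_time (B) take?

1040

Policy B (H := 56):
  K = 68
  Q = 59
  H = 56
  M = 61 − 6·68 = -347
  E = 23 + 4·56 + 3·(-347) = -794
  B = 10 + 68 + 3·56 − (-794) = 1040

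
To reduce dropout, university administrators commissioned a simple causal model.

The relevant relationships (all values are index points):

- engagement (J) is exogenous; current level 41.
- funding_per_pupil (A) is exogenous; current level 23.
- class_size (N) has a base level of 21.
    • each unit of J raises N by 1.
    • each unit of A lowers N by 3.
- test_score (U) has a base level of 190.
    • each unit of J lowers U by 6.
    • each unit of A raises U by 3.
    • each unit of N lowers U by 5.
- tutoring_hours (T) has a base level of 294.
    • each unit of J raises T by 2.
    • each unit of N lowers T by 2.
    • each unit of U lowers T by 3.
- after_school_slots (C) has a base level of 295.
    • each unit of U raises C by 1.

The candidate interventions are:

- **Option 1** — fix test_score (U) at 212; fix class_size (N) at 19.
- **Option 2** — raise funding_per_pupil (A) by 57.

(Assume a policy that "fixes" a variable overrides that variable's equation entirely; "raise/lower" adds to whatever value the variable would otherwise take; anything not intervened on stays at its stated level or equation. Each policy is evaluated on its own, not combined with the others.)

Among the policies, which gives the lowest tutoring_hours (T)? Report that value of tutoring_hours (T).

Option 1 (U := 212, N := 19):
  J = 41
  A = 23
  N = 19
  U = 212
  T = 294 + 2·41 − 2·19 − 3·212 = -298
Option 2 (A + 57):
  J = 41
  A = 23 + 57 = 80
  N = 21 + 41 − 3·80 = -178
  U = 190 − 6·41 + 3·80 − 5·(-178) = 1074
  T = 294 + 2·41 − 2·(-178) − 3·1074 = -2490
Comparing — Option 1: T=-298, Option 2: T=-2490. Lowest is -2490 (Option 2).

-2490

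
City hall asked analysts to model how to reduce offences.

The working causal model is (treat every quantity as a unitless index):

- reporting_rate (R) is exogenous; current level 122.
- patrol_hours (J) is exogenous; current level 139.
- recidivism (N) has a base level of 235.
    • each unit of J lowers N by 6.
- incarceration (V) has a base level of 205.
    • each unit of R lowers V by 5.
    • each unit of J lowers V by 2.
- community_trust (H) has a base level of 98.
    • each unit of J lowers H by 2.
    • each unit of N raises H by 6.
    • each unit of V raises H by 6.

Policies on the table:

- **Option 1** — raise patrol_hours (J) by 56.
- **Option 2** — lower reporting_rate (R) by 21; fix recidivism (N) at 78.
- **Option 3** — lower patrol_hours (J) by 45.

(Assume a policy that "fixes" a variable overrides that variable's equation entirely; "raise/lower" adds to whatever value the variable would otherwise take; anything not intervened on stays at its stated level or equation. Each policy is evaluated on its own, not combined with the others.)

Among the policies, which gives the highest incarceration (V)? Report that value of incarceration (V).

-578

Option 1 (J + 56):
  R = 122
  J = 139 + 56 = 195
  V = 205 − 5·122 − 2·195 = -795
Option 2 (R − 21, N := 78):
  R = 122 − 21 = 101
  J = 139
  V = 205 − 5·101 − 2·139 = -578
Option 3 (J − 45):
  R = 122
  J = 139 − 45 = 94
  V = 205 − 5·122 − 2·94 = -593
Comparing — Option 1: V=-795, Option 2: V=-578, Option 3: V=-593. Highest is -578 (Option 2).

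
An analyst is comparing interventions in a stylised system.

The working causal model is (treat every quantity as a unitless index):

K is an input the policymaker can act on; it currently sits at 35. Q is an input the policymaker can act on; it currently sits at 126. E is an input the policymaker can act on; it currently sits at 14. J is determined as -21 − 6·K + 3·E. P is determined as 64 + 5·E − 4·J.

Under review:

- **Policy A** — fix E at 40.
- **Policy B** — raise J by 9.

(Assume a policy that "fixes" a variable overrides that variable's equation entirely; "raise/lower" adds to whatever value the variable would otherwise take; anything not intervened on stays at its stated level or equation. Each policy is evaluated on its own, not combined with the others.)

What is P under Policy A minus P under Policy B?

Policy A (E := 40):
  K = 35
  E = 40
  J = -21 − 6·35 + 3·40 = -111
  P = 64 + 5·40 − 4·(-111) = 708
Policy B (J + 9):
  K = 35
  E = 14
  J = -21 − 6·35 + 3·14 (+9 from intervention) = -180
  P = 64 + 5·14 − 4·(-180) = 854
P: 708 − 854 = -146

-146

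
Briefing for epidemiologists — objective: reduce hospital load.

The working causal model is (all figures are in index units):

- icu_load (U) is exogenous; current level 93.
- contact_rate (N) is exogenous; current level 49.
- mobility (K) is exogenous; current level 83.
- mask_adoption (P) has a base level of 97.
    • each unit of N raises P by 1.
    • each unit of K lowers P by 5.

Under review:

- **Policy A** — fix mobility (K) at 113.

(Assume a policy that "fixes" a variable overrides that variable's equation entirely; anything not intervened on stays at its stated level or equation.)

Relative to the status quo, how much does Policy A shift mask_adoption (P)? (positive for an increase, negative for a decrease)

-150

Baseline:
  N = 49
  K = 83
  P = 97 + 49 − 5·83 = -269
Policy A (K := 113):
  N = 49
  K = 113
  P = 97 + 49 − 5·113 = -419
Change in P: -419 − (-269) = -150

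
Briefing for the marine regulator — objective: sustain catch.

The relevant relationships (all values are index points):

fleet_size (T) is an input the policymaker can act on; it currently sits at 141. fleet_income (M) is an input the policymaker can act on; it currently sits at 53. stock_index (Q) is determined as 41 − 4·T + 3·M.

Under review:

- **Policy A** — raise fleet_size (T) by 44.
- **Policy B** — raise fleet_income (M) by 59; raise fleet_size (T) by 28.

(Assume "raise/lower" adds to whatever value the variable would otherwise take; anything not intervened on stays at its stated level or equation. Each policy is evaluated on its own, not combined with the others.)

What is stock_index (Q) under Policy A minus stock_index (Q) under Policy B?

-241

Policy A (T + 44):
  T = 141 + 44 = 185
  M = 53
  Q = 41 − 4·185 + 3·53 = -540
Policy B (M + 59, T + 28):
  T = 141 + 28 = 169
  M = 53 + 59 = 112
  Q = 41 − 4·169 + 3·112 = -299
Q: -540 − (-299) = -241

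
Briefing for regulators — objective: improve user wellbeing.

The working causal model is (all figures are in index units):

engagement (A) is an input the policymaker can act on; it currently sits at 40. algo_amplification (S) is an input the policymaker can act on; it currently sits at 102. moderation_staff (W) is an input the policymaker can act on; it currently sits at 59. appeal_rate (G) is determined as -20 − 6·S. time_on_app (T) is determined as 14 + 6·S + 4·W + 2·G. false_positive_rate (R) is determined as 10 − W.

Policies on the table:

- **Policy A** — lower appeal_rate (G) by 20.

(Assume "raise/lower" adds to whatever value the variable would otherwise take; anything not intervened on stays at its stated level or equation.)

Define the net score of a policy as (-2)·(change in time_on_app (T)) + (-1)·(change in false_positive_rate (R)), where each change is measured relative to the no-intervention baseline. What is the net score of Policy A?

Baseline:
  S = 102
  W = 59
  G = -20 − 6·102 = -632
  T = 14 + 6·102 + 4·59 + 2·(-632) = -402
  R = 10 − 59 = -49
Policy A (G − 20):
  S = 102
  W = 59
  G = -20 − 6·102 (−20 from intervention) = -652
  T = 14 + 6·102 + 4·59 + 2·(-652) = -442
  R = 10 − 59 = -49
ΔT = -442 − (-402) = -40; ΔR = -49 − (-49) = 0
Score = (-2)·(-40) + (-1)·0 = 80

80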